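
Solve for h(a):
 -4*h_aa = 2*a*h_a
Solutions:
 h(a) = C1 + C2*erf(a/2)


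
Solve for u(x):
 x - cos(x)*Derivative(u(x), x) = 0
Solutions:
 u(x) = C1 + Integral(x/cos(x), x)


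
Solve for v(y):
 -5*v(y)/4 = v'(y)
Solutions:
 v(y) = C1*exp(-5*y/4)


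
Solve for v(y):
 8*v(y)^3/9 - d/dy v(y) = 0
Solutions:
 v(y) = -3*sqrt(2)*sqrt(-1/(C1 + 8*y))/2
 v(y) = 3*sqrt(2)*sqrt(-1/(C1 + 8*y))/2


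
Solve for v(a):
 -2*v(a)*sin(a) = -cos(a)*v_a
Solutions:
 v(a) = C1/cos(a)^2


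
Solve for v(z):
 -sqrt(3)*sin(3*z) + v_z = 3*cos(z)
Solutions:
 v(z) = C1 + 3*sin(z) - sqrt(3)*cos(3*z)/3


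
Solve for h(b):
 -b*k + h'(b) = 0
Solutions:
 h(b) = C1 + b^2*k/2


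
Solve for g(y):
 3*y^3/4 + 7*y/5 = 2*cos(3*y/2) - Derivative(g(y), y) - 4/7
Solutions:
 g(y) = C1 - 3*y^4/16 - 7*y^2/10 - 4*y/7 + 4*sin(3*y/2)/3


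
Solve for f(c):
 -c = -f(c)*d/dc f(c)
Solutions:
 f(c) = -sqrt(C1 + c^2)
 f(c) = sqrt(C1 + c^2)


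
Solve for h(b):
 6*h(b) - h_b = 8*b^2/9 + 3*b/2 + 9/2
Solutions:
 h(b) = C1*exp(6*b) + 4*b^2/27 + 97*b/324 + 1555/1944


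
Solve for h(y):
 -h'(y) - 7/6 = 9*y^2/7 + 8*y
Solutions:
 h(y) = C1 - 3*y^3/7 - 4*y^2 - 7*y/6


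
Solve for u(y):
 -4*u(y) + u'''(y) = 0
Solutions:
 u(y) = C3*exp(2^(2/3)*y) + (C1*sin(2^(2/3)*sqrt(3)*y/2) + C2*cos(2^(2/3)*sqrt(3)*y/2))*exp(-2^(2/3)*y/2)


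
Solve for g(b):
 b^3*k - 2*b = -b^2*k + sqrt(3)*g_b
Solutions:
 g(b) = C1 + sqrt(3)*b^4*k/12 + sqrt(3)*b^3*k/9 - sqrt(3)*b^2/3


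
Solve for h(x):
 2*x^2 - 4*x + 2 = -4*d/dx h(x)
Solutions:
 h(x) = C1 - x^3/6 + x^2/2 - x/2


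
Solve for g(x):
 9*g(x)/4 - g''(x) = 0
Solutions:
 g(x) = C1*exp(-3*x/2) + C2*exp(3*x/2)


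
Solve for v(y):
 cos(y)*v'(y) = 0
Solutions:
 v(y) = C1


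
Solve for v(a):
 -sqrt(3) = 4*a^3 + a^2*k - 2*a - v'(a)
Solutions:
 v(a) = C1 + a^4 + a^3*k/3 - a^2 + sqrt(3)*a


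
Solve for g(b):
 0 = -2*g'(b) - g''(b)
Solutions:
 g(b) = C1 + C2*exp(-2*b)


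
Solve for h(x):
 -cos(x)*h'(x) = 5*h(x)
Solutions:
 h(x) = C1*sqrt(sin(x) - 1)*(sin(x)^2 - 2*sin(x) + 1)/(sqrt(sin(x) + 1)*(sin(x)^2 + 2*sin(x) + 1))


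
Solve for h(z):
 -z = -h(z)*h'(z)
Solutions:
 h(z) = -sqrt(C1 + z^2)
 h(z) = sqrt(C1 + z^2)


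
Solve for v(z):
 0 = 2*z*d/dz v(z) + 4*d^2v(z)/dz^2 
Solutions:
 v(z) = C1 + C2*erf(z/2)


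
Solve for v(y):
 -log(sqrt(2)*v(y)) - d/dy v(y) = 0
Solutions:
 2*Integral(1/(2*log(_y) + log(2)), (_y, v(y))) = C1 - y


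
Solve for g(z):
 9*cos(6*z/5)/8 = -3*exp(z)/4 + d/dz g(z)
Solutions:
 g(z) = C1 + 3*exp(z)/4 + 15*sin(6*z/5)/16


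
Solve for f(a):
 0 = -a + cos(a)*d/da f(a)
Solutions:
 f(a) = C1 + Integral(a/cos(a), a)


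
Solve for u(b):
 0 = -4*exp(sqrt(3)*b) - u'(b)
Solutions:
 u(b) = C1 - 4*sqrt(3)*exp(sqrt(3)*b)/3


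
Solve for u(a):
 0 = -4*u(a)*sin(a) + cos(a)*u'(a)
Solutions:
 u(a) = C1/cos(a)^4


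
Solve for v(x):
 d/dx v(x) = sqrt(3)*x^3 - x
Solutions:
 v(x) = C1 + sqrt(3)*x^4/4 - x^2/2


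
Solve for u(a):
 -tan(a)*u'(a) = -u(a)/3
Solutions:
 u(a) = C1*sin(a)^(1/3)


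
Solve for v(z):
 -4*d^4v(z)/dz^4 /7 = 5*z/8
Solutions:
 v(z) = C1 + C2*z + C3*z^2 + C4*z^3 - 7*z^5/768


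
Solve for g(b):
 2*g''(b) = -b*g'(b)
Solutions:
 g(b) = C1 + C2*erf(b/2)


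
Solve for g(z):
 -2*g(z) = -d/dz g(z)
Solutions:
 g(z) = C1*exp(2*z)


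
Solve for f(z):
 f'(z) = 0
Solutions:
 f(z) = C1


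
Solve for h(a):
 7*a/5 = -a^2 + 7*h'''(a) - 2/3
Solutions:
 h(a) = C1 + C2*a + C3*a^2 + a^5/420 + a^4/120 + a^3/63


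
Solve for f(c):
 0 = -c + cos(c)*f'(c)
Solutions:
 f(c) = C1 + Integral(c/cos(c), c)


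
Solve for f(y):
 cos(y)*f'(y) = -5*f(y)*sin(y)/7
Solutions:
 f(y) = C1*cos(y)^(5/7)


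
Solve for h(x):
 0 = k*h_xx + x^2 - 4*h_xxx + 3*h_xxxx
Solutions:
 h(x) = C1 + C2*x + C3*exp(x*(2 - sqrt(4 - 3*k))/3) + C4*exp(x*(sqrt(4 - 3*k) + 2)/3) - x^4/(12*k) - 4*x^3/(3*k^2) + x^2*(3 - 16/k)/k^2


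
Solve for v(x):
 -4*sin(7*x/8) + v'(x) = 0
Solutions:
 v(x) = C1 - 32*cos(7*x/8)/7


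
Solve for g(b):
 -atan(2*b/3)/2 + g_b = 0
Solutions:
 g(b) = C1 + b*atan(2*b/3)/2 - 3*log(4*b^2 + 9)/8


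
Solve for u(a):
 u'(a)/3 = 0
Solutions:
 u(a) = C1


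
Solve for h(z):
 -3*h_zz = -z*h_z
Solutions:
 h(z) = C1 + C2*erfi(sqrt(6)*z/6)


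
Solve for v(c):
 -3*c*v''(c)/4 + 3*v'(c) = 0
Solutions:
 v(c) = C1 + C2*c^5


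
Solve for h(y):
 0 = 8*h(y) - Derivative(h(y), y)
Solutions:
 h(y) = C1*exp(8*y)


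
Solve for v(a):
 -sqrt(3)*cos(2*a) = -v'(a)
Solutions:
 v(a) = C1 + sqrt(3)*sin(2*a)/2


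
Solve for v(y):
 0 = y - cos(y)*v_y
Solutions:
 v(y) = C1 + Integral(y/cos(y), y)


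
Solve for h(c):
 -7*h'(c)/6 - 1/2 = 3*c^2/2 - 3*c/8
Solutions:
 h(c) = C1 - 3*c^3/7 + 9*c^2/56 - 3*c/7


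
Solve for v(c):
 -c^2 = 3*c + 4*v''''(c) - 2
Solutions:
 v(c) = C1 + C2*c + C3*c^2 + C4*c^3 - c^6/1440 - c^5/160 + c^4/48


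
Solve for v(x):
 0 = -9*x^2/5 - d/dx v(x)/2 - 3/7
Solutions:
 v(x) = C1 - 6*x^3/5 - 6*x/7


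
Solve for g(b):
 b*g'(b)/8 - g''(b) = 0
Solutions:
 g(b) = C1 + C2*erfi(b/4)


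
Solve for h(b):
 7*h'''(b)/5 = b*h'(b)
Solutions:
 h(b) = C1 + Integral(C2*airyai(5^(1/3)*7^(2/3)*b/7) + C3*airybi(5^(1/3)*7^(2/3)*b/7), b)


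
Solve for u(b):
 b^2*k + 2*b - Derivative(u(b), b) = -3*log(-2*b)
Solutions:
 u(b) = C1 + b^3*k/3 + b^2 + 3*b*log(-b) + 3*b*(-1 + log(2))


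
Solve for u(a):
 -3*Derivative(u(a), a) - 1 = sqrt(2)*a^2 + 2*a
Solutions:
 u(a) = C1 - sqrt(2)*a^3/9 - a^2/3 - a/3


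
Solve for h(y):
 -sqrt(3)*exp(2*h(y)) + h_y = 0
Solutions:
 h(y) = log(-sqrt(-1/(C1 + sqrt(3)*y))) - log(2)/2
 h(y) = log(-1/(C1 + sqrt(3)*y))/2 - log(2)/2


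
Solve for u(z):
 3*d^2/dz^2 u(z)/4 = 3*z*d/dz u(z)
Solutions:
 u(z) = C1 + C2*erfi(sqrt(2)*z)


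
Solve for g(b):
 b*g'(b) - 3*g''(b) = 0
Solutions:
 g(b) = C1 + C2*erfi(sqrt(6)*b/6)


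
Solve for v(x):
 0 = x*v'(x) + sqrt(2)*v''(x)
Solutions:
 v(x) = C1 + C2*erf(2^(1/4)*x/2)


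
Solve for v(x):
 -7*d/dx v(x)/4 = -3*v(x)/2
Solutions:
 v(x) = C1*exp(6*x/7)


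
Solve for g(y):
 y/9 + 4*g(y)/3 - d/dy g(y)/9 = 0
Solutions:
 g(y) = C1*exp(12*y) - y/12 - 1/144


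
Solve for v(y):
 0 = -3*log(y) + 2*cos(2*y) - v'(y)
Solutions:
 v(y) = C1 - 3*y*log(y) + 3*y + sin(2*y)


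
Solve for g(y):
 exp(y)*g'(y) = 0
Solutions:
 g(y) = C1


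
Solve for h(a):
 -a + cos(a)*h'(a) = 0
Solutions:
 h(a) = C1 + Integral(a/cos(a), a)


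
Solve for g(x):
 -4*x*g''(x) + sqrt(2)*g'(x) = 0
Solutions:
 g(x) = C1 + C2*x^(sqrt(2)/4 + 1)


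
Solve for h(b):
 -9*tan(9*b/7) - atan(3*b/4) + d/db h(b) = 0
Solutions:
 h(b) = C1 + b*atan(3*b/4) - 2*log(9*b^2 + 16)/3 - 7*log(cos(9*b/7))


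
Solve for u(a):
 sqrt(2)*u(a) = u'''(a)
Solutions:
 u(a) = C3*exp(2^(1/6)*a) + (C1*sin(2^(1/6)*sqrt(3)*a/2) + C2*cos(2^(1/6)*sqrt(3)*a/2))*exp(-2^(1/6)*a/2)


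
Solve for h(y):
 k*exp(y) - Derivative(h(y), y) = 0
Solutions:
 h(y) = C1 + k*exp(y)


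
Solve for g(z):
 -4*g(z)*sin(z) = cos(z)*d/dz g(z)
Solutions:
 g(z) = C1*cos(z)^4


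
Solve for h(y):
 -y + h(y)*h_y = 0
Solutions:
 h(y) = -sqrt(C1 + y^2)
 h(y) = sqrt(C1 + y^2)


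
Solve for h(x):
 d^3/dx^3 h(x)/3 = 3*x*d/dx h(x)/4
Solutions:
 h(x) = C1 + Integral(C2*airyai(2^(1/3)*3^(2/3)*x/2) + C3*airybi(2^(1/3)*3^(2/3)*x/2), x)


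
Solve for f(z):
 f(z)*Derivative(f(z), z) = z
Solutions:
 f(z) = -sqrt(C1 + z^2)
 f(z) = sqrt(C1 + z^2)


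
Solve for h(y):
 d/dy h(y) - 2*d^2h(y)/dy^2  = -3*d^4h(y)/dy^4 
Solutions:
 h(y) = C1 + C4*exp(-y) + (C2*sin(sqrt(3)*y/6) + C3*cos(sqrt(3)*y/6))*exp(y/2)


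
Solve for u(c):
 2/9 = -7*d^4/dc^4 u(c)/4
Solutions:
 u(c) = C1 + C2*c + C3*c^2 + C4*c^3 - c^4/189


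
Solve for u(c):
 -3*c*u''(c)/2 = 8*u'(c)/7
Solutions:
 u(c) = C1 + C2*c^(5/21)


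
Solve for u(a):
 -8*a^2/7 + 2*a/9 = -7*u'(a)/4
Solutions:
 u(a) = C1 + 32*a^3/147 - 4*a^2/63


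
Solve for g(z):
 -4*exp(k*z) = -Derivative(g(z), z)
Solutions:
 g(z) = C1 + 4*exp(k*z)/k


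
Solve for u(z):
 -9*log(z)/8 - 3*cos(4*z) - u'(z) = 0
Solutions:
 u(z) = C1 - 9*z*log(z)/8 + 9*z/8 - 3*sin(4*z)/4


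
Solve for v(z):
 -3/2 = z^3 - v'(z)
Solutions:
 v(z) = C1 + z^4/4 + 3*z/2


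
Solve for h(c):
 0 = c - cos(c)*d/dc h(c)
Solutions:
 h(c) = C1 + Integral(c/cos(c), c)


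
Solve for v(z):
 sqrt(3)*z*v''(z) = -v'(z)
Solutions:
 v(z) = C1 + C2*z^(1 - sqrt(3)/3)


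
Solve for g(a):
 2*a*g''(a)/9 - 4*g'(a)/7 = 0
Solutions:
 g(a) = C1 + C2*a^(25/7)


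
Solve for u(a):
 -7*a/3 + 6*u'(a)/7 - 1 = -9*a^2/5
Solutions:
 u(a) = C1 - 7*a^3/10 + 49*a^2/36 + 7*a/6


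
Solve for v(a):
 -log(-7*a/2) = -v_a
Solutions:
 v(a) = C1 + a*log(-a) + a*(-1 - log(2) + log(7))


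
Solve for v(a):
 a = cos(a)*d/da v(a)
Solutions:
 v(a) = C1 + Integral(a/cos(a), a)


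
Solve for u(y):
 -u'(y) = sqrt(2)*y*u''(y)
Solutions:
 u(y) = C1 + C2*y^(1 - sqrt(2)/2)


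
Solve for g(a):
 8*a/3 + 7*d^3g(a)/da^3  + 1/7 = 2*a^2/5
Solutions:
 g(a) = C1 + C2*a + C3*a^2 + a^5/1050 - a^4/63 - a^3/294


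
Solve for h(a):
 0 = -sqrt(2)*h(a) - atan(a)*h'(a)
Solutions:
 h(a) = C1*exp(-sqrt(2)*Integral(1/atan(a), a))


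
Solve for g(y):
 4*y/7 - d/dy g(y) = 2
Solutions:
 g(y) = C1 + 2*y^2/7 - 2*y


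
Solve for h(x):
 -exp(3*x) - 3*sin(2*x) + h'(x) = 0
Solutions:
 h(x) = C1 + exp(3*x)/3 - 3*cos(2*x)/2


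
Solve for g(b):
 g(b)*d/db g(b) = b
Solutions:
 g(b) = -sqrt(C1 + b^2)
 g(b) = sqrt(C1 + b^2)


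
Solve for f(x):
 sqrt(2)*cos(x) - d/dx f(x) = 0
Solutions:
 f(x) = C1 + sqrt(2)*sin(x)


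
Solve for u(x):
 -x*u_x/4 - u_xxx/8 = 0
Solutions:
 u(x) = C1 + Integral(C2*airyai(-2^(1/3)*x) + C3*airybi(-2^(1/3)*x), x)


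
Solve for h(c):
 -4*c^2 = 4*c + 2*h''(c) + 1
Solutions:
 h(c) = C1 + C2*c - c^4/6 - c^3/3 - c^2/4


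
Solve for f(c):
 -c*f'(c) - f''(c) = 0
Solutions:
 f(c) = C1 + C2*erf(sqrt(2)*c/2)


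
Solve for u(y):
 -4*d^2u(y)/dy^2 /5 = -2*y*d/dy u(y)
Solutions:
 u(y) = C1 + C2*erfi(sqrt(5)*y/2)


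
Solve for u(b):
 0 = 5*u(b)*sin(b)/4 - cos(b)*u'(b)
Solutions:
 u(b) = C1/cos(b)^(5/4)


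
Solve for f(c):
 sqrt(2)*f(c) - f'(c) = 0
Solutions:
 f(c) = C1*exp(sqrt(2)*c)


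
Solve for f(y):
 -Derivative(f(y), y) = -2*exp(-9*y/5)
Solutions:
 f(y) = C1 - 10*exp(-9*y/5)/9


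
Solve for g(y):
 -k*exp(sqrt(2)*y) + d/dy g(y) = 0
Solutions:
 g(y) = C1 + sqrt(2)*k*exp(sqrt(2)*y)/2


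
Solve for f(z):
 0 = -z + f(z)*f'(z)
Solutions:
 f(z) = -sqrt(C1 + z^2)
 f(z) = sqrt(C1 + z^2)


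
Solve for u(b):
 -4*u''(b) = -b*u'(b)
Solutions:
 u(b) = C1 + C2*erfi(sqrt(2)*b/4)


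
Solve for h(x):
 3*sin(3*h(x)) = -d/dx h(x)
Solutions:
 h(x) = -acos((-C1 - exp(18*x))/(C1 - exp(18*x)))/3 + 2*pi/3
 h(x) = acos((-C1 - exp(18*x))/(C1 - exp(18*x)))/3


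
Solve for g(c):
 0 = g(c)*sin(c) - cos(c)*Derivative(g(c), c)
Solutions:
 g(c) = C1/cos(c)


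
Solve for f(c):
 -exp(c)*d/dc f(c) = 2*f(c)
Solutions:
 f(c) = C1*exp(2*exp(-c))


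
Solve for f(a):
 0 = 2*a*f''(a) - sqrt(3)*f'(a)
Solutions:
 f(a) = C1 + C2*a^(sqrt(3)/2 + 1)


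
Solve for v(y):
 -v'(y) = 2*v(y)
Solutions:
 v(y) = C1*exp(-2*y)


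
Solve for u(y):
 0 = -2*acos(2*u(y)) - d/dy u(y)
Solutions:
 Integral(1/acos(2*_y), (_y, u(y))) = C1 - 2*y


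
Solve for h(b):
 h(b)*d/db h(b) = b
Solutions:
 h(b) = -sqrt(C1 + b^2)
 h(b) = sqrt(C1 + b^2)


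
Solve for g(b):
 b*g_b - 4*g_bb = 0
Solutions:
 g(b) = C1 + C2*erfi(sqrt(2)*b/4)


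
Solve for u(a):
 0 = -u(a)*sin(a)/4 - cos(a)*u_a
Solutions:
 u(a) = C1*cos(a)^(1/4)


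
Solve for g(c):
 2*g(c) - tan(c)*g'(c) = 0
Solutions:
 g(c) = C1*sin(c)^2


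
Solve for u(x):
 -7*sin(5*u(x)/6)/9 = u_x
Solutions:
 7*x/9 + 3*log(cos(5*u(x)/6) - 1)/5 - 3*log(cos(5*u(x)/6) + 1)/5 = C1


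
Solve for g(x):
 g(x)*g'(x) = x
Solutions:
 g(x) = -sqrt(C1 + x^2)
 g(x) = sqrt(C1 + x^2)


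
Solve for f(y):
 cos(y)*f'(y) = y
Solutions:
 f(y) = C1 + Integral(y/cos(y), y)


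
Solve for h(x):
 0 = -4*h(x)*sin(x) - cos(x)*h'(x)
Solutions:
 h(x) = C1*cos(x)^4


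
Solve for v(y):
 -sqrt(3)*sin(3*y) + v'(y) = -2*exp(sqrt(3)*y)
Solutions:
 v(y) = C1 - 2*sqrt(3)*exp(sqrt(3)*y)/3 - sqrt(3)*cos(3*y)/3


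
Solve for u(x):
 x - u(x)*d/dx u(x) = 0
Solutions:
 u(x) = -sqrt(C1 + x^2)
 u(x) = sqrt(C1 + x^2)


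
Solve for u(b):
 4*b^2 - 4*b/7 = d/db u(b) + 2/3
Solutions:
 u(b) = C1 + 4*b^3/3 - 2*b^2/7 - 2*b/3


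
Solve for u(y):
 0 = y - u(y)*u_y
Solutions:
 u(y) = -sqrt(C1 + y^2)
 u(y) = sqrt(C1 + y^2)


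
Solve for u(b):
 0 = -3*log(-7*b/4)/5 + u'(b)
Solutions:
 u(b) = C1 + 3*b*log(-b)/5 + 3*b*(-2*log(2) - 1 + log(7))/5


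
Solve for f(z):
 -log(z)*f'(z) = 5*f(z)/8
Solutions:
 f(z) = C1*exp(-5*li(z)/8)


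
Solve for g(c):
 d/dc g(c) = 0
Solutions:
 g(c) = C1


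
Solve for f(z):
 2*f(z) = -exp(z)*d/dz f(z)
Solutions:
 f(z) = C1*exp(2*exp(-z))


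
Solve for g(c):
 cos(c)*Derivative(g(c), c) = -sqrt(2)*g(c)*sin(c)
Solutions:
 g(c) = C1*cos(c)^(sqrt(2))


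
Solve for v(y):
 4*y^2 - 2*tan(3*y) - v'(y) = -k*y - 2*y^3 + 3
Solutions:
 v(y) = C1 + k*y^2/2 + y^4/2 + 4*y^3/3 - 3*y + 2*log(cos(3*y))/3


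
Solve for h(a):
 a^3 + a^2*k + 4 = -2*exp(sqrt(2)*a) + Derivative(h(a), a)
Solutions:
 h(a) = C1 + a^4/4 + a^3*k/3 + 4*a + sqrt(2)*exp(sqrt(2)*a)


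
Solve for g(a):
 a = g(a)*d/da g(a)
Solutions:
 g(a) = -sqrt(C1 + a^2)
 g(a) = sqrt(C1 + a^2)


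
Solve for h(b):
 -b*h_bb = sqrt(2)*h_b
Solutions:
 h(b) = C1 + C2*b^(1 - sqrt(2))


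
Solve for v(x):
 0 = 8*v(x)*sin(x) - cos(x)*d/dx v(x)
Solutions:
 v(x) = C1/cos(x)^8


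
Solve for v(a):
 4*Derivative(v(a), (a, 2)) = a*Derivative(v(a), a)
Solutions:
 v(a) = C1 + C2*erfi(sqrt(2)*a/4)


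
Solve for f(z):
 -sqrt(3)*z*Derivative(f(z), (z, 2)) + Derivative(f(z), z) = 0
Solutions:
 f(z) = C1 + C2*z^(sqrt(3)/3 + 1)


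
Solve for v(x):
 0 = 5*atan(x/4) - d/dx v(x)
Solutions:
 v(x) = C1 + 5*x*atan(x/4) - 10*log(x^2 + 16)


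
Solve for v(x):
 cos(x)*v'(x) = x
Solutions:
 v(x) = C1 + Integral(x/cos(x), x)


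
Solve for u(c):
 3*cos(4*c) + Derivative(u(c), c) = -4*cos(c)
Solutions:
 u(c) = C1 - 4*sin(c) - 3*sin(4*c)/4


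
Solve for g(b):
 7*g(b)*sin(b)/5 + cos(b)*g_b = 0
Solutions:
 g(b) = C1*cos(b)^(7/5)


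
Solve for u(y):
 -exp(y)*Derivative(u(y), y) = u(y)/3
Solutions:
 u(y) = C1*exp(exp(-y)/3)


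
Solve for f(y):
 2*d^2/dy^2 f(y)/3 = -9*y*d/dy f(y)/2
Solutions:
 f(y) = C1 + C2*erf(3*sqrt(6)*y/4)


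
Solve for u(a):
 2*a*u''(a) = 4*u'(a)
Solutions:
 u(a) = C1 + C2*a^3


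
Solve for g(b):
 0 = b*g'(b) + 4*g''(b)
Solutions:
 g(b) = C1 + C2*erf(sqrt(2)*b/4)


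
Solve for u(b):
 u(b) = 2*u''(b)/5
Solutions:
 u(b) = C1*exp(-sqrt(10)*b/2) + C2*exp(sqrt(10)*b/2)


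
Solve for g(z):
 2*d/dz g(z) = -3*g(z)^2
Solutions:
 g(z) = 2/(C1 + 3*z)


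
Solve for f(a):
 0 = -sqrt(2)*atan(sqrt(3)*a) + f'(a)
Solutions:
 f(a) = C1 + sqrt(2)*(a*atan(sqrt(3)*a) - sqrt(3)*log(3*a^2 + 1)/6)


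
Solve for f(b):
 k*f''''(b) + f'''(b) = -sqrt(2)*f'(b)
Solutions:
 f(b) = C1 + C2*exp(-b*((sqrt(((27*sqrt(2) + 2/k^2)^2 - 4/k^4)/k^2)/2 + 27*sqrt(2)/(2*k) + k^(-3))^(1/3) + 1/k + 1/(k^2*(sqrt(((27*sqrt(2) + 2/k^2)^2 - 4/k^4)/k^2)/2 + 27*sqrt(2)/(2*k) + k^(-3))^(1/3)))/3) + C3*exp(b*((sqrt(((27*sqrt(2) + 2/k^2)^2 - 4/k^4)/k^2)/2 + 27*sqrt(2)/(2*k) + k^(-3))^(1/3) - sqrt(3)*I*(sqrt(((27*sqrt(2) + 2/k^2)^2 - 4/k^4)/k^2)/2 + 27*sqrt(2)/(2*k) + k^(-3))^(1/3) - 2/k - 4/(k^2*(-1 + sqrt(3)*I)*(sqrt(((27*sqrt(2) + 2/k^2)^2 - 4/k^4)/k^2)/2 + 27*sqrt(2)/(2*k) + k^(-3))^(1/3)))/6) + C4*exp(b*((sqrt(((27*sqrt(2) + 2/k^2)^2 - 4/k^4)/k^2)/2 + 27*sqrt(2)/(2*k) + k^(-3))^(1/3) + sqrt(3)*I*(sqrt(((27*sqrt(2) + 2/k^2)^2 - 4/k^4)/k^2)/2 + 27*sqrt(2)/(2*k) + k^(-3))^(1/3) - 2/k + 4/(k^2*(1 + sqrt(3)*I)*(sqrt(((27*sqrt(2) + 2/k^2)^2 - 4/k^4)/k^2)/2 + 27*sqrt(2)/(2*k) + k^(-3))^(1/3)))/6)


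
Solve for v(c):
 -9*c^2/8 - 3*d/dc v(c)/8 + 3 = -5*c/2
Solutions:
 v(c) = C1 - c^3 + 10*c^2/3 + 8*c


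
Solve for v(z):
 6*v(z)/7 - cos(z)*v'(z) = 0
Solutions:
 v(z) = C1*(sin(z) + 1)^(3/7)/(sin(z) - 1)^(3/7)


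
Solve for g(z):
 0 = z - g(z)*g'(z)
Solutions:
 g(z) = -sqrt(C1 + z^2)
 g(z) = sqrt(C1 + z^2)


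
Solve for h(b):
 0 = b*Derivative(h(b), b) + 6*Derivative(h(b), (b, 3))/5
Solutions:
 h(b) = C1 + Integral(C2*airyai(-5^(1/3)*6^(2/3)*b/6) + C3*airybi(-5^(1/3)*6^(2/3)*b/6), b)


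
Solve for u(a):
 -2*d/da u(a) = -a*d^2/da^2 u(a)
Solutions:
 u(a) = C1 + C2*a^3


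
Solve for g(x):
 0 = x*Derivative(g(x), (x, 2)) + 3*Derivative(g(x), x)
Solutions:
 g(x) = C1 + C2/x^2


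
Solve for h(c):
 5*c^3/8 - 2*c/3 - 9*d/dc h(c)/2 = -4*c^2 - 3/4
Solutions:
 h(c) = C1 + 5*c^4/144 + 8*c^3/27 - 2*c^2/27 + c/6


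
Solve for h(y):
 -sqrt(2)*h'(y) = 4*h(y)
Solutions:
 h(y) = C1*exp(-2*sqrt(2)*y)


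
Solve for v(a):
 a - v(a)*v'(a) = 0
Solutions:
 v(a) = -sqrt(C1 + a^2)
 v(a) = sqrt(C1 + a^2)


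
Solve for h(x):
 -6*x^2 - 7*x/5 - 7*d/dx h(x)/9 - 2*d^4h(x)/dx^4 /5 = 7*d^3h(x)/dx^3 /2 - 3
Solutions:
 h(x) = C1 + C2*exp(x*(-70 + 35*35^(2/3)/(4*sqrt(7494) + 1273)^(1/3) + 35^(1/3)*(4*sqrt(7494) + 1273)^(1/3))/24)*sin(sqrt(3)*35^(1/3)*x*(-(4*sqrt(7494) + 1273)^(1/3) + 35*35^(1/3)/(4*sqrt(7494) + 1273)^(1/3))/24) + C3*exp(x*(-70 + 35*35^(2/3)/(4*sqrt(7494) + 1273)^(1/3) + 35^(1/3)*(4*sqrt(7494) + 1273)^(1/3))/24)*cos(sqrt(3)*35^(1/3)*x*(-(4*sqrt(7494) + 1273)^(1/3) + 35*35^(1/3)/(4*sqrt(7494) + 1273)^(1/3))/24) + C4*exp(-x*(35*35^(2/3)/(4*sqrt(7494) + 1273)^(1/3) + 35 + 35^(1/3)*(4*sqrt(7494) + 1273)^(1/3))/12) - 18*x^3/7 - 9*x^2/10 + 513*x/7


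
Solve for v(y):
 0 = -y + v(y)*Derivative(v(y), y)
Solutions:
 v(y) = -sqrt(C1 + y^2)
 v(y) = sqrt(C1 + y^2)


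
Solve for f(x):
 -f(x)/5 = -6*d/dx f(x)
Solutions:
 f(x) = C1*exp(x/30)


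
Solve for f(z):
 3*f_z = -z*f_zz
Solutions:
 f(z) = C1 + C2/z^2


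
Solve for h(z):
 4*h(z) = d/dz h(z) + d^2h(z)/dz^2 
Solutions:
 h(z) = C1*exp(z*(-1 + sqrt(17))/2) + C2*exp(-z*(1 + sqrt(17))/2)


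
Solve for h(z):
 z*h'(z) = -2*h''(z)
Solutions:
 h(z) = C1 + C2*erf(z/2)


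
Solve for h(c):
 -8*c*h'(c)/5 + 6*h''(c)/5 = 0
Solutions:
 h(c) = C1 + C2*erfi(sqrt(6)*c/3)


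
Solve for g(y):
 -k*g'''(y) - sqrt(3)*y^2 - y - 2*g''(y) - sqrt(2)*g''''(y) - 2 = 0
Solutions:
 g(y) = C1 + C2*y + C3*exp(sqrt(2)*y*(-k + sqrt(k^2 - 8*sqrt(2)))/4) + C4*exp(-sqrt(2)*y*(k + sqrt(k^2 - 8*sqrt(2)))/4) - sqrt(3)*y^4/24 + y^3*(sqrt(3)*k - 1)/12 + y^2*(-sqrt(3)*k^2 + k - 4 + 2*sqrt(6))/8


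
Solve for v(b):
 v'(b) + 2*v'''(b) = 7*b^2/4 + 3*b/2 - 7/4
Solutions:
 v(b) = C1 + C2*sin(sqrt(2)*b/2) + C3*cos(sqrt(2)*b/2) + 7*b^3/12 + 3*b^2/4 - 35*b/4


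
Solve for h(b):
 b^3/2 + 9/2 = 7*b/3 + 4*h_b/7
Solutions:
 h(b) = C1 + 7*b^4/32 - 49*b^2/24 + 63*b/8


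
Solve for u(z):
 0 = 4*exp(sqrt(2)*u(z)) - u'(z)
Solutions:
 u(z) = sqrt(2)*(2*log(-1/(C1 + 4*z)) - log(2))/4


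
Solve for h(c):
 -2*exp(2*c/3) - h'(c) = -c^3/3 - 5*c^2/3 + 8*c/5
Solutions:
 h(c) = C1 + c^4/12 + 5*c^3/9 - 4*c^2/5 - 3*exp(2*c/3)


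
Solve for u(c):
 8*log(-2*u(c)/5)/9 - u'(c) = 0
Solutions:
 -9*Integral(1/(log(-_y) - log(5) + log(2)), (_y, u(c)))/8 = C1 - c


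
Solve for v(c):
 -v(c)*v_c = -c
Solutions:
 v(c) = -sqrt(C1 + c^2)
 v(c) = sqrt(C1 + c^2)


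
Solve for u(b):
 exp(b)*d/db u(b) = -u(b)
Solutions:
 u(b) = C1*exp(exp(-b))


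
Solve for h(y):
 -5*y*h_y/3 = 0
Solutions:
 h(y) = C1


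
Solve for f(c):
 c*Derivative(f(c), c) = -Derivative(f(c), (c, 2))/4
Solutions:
 f(c) = C1 + C2*erf(sqrt(2)*c)


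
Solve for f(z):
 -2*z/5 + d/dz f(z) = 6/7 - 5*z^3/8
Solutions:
 f(z) = C1 - 5*z^4/32 + z^2/5 + 6*z/7


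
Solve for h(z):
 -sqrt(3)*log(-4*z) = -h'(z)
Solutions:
 h(z) = C1 + sqrt(3)*z*log(-z) + sqrt(3)*z*(-1 + 2*log(2))


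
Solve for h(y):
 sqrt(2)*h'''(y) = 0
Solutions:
 h(y) = C1 + C2*y + C3*y^2


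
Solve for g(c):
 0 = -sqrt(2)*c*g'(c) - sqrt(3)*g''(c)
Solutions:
 g(c) = C1 + C2*erf(6^(3/4)*c/6)


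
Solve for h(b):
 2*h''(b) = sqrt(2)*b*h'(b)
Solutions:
 h(b) = C1 + C2*erfi(2^(1/4)*b/2)


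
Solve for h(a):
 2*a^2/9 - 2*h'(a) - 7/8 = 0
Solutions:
 h(a) = C1 + a^3/27 - 7*a/16


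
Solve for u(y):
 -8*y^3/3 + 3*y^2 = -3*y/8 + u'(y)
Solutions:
 u(y) = C1 - 2*y^4/3 + y^3 + 3*y^2/16


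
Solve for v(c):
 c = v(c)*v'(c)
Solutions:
 v(c) = -sqrt(C1 + c^2)
 v(c) = sqrt(C1 + c^2)


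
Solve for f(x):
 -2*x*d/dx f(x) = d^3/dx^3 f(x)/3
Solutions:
 f(x) = C1 + Integral(C2*airyai(-6^(1/3)*x) + C3*airybi(-6^(1/3)*x), x)


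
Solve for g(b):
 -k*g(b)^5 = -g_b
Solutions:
 g(b) = -(-1/(C1 + 4*b*k))^(1/4)
 g(b) = (-1/(C1 + 4*b*k))^(1/4)
 g(b) = -I*(-1/(C1 + 4*b*k))^(1/4)
 g(b) = I*(-1/(C1 + 4*b*k))^(1/4)


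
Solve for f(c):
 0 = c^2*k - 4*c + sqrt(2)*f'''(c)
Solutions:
 f(c) = C1 + C2*c + C3*c^2 - sqrt(2)*c^5*k/120 + sqrt(2)*c^4/12


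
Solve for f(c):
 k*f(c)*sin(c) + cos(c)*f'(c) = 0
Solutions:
 f(c) = C1*exp(k*log(cos(c)))


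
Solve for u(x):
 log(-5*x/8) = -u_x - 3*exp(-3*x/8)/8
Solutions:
 u(x) = C1 - x*log(-x) + x*(-log(5) + 1 + 3*log(2)) + exp(-3*x/8)


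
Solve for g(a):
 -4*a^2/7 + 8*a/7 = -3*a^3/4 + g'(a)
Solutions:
 g(a) = C1 + 3*a^4/16 - 4*a^3/21 + 4*a^2/7


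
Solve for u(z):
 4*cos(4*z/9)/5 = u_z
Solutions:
 u(z) = C1 + 9*sin(4*z/9)/5


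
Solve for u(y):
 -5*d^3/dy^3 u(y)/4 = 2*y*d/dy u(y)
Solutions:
 u(y) = C1 + Integral(C2*airyai(-2*5^(2/3)*y/5) + C3*airybi(-2*5^(2/3)*y/5), y)


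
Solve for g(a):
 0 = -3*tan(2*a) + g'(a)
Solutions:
 g(a) = C1 - 3*log(cos(2*a))/2


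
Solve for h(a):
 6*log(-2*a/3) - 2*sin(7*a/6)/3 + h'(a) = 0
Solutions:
 h(a) = C1 - 6*a*log(-a) - 6*a*log(2) + 6*a + 6*a*log(3) - 4*cos(7*a/6)/7


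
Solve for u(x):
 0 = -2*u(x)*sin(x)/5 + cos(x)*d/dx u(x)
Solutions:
 u(x) = C1/cos(x)^(2/5)


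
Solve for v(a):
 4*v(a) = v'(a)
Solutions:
 v(a) = C1*exp(4*a)


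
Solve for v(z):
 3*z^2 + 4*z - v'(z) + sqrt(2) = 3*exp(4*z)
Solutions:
 v(z) = C1 + z^3 + 2*z^2 + sqrt(2)*z - 3*exp(4*z)/4


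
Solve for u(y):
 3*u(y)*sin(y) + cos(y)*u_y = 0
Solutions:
 u(y) = C1*cos(y)^3


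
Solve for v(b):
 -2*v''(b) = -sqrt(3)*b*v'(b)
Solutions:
 v(b) = C1 + C2*erfi(3^(1/4)*b/2)


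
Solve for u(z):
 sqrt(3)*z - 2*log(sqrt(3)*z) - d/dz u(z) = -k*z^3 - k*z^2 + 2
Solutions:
 u(z) = C1 + k*z^4/4 + k*z^3/3 + sqrt(3)*z^2/2 - 2*z*log(z) - z*log(3)


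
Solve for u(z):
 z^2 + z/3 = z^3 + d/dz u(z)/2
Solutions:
 u(z) = C1 - z^4/2 + 2*z^3/3 + z^2/3


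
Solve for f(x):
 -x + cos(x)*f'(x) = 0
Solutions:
 f(x) = C1 + Integral(x/cos(x), x)


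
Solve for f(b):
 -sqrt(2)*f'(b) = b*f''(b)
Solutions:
 f(b) = C1 + C2*b^(1 - sqrt(2))


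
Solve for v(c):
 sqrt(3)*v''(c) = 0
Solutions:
 v(c) = C1 + C2*c


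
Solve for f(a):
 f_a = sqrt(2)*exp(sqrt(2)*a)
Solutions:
 f(a) = C1 + exp(sqrt(2)*a)


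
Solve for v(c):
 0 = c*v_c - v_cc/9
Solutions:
 v(c) = C1 + C2*erfi(3*sqrt(2)*c/2)


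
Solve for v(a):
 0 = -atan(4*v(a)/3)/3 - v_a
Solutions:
 Integral(1/atan(4*_y/3), (_y, v(a))) = C1 - a/3


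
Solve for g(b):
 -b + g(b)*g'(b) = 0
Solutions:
 g(b) = -sqrt(C1 + b^2)
 g(b) = sqrt(C1 + b^2)


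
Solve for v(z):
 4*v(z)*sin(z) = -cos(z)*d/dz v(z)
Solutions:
 v(z) = C1*cos(z)^4


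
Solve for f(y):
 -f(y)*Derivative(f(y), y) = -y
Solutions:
 f(y) = -sqrt(C1 + y^2)
 f(y) = sqrt(C1 + y^2)


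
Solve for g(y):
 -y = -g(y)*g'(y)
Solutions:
 g(y) = -sqrt(C1 + y^2)
 g(y) = sqrt(C1 + y^2)


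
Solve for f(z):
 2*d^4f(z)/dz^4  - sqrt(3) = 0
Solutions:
 f(z) = C1 + C2*z + C3*z^2 + C4*z^3 + sqrt(3)*z^4/48


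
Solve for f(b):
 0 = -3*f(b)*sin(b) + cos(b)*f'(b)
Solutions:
 f(b) = C1/cos(b)^3


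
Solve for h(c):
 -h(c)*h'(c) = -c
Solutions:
 h(c) = -sqrt(C1 + c^2)
 h(c) = sqrt(C1 + c^2)


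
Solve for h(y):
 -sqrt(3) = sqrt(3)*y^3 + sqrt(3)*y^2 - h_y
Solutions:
 h(y) = C1 + sqrt(3)*y^4/4 + sqrt(3)*y^3/3 + sqrt(3)*y


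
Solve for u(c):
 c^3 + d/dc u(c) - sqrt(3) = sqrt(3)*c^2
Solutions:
 u(c) = C1 - c^4/4 + sqrt(3)*c^3/3 + sqrt(3)*c


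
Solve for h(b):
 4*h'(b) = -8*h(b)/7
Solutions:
 h(b) = C1*exp(-2*b/7)


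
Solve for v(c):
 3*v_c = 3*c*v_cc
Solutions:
 v(c) = C1 + C2*c^2


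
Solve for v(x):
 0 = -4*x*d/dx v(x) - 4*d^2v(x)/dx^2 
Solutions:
 v(x) = C1 + C2*erf(sqrt(2)*x/2)


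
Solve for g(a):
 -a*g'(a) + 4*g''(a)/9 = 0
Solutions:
 g(a) = C1 + C2*erfi(3*sqrt(2)*a/4)


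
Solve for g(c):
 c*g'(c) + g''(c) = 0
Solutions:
 g(c) = C1 + C2*erf(sqrt(2)*c/2)


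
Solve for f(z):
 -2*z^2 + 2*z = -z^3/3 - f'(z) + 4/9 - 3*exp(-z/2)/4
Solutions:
 f(z) = C1 - z^4/12 + 2*z^3/3 - z^2 + 4*z/9 + 3*exp(-z/2)/2


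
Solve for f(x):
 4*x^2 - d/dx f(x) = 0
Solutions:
 f(x) = C1 + 4*x^3/3


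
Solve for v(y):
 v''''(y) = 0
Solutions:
 v(y) = C1 + C2*y + C3*y^2 + C4*y^3


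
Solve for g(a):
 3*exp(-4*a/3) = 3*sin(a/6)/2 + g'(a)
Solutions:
 g(a) = C1 + 9*cos(a/6) - 9*exp(-4*a/3)/4


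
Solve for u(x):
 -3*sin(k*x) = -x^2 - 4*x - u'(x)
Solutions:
 u(x) = C1 - x^3/3 - 2*x^2 - 3*cos(k*x)/k


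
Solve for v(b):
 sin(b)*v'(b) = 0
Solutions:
 v(b) = C1


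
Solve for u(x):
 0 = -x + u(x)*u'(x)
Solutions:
 u(x) = -sqrt(C1 + x^2)
 u(x) = sqrt(C1 + x^2)


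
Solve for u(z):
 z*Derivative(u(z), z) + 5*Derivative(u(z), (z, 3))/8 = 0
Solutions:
 u(z) = C1 + Integral(C2*airyai(-2*5^(2/3)*z/5) + C3*airybi(-2*5^(2/3)*z/5), z)


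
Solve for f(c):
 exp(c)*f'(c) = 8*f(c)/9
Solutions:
 f(c) = C1*exp(-8*exp(-c)/9)


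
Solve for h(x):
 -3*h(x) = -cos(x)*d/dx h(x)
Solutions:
 h(x) = C1*(sin(x) + 1)^(3/2)/(sin(x) - 1)^(3/2)


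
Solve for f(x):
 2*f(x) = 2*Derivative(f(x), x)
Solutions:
 f(x) = C1*exp(x)


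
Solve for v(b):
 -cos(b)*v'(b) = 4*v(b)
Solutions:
 v(b) = C1*(sin(b)^2 - 2*sin(b) + 1)/(sin(b)^2 + 2*sin(b) + 1)


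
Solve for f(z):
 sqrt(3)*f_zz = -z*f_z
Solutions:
 f(z) = C1 + C2*erf(sqrt(2)*3^(3/4)*z/6)


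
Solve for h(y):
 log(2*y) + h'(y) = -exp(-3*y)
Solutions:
 h(y) = C1 - y*log(y) + y*(1 - log(2)) + exp(-3*y)/3


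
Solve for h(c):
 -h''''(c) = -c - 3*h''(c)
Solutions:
 h(c) = C1 + C2*c + C3*exp(-sqrt(3)*c) + C4*exp(sqrt(3)*c) - c^3/18


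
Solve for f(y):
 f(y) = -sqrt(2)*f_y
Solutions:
 f(y) = C1*exp(-sqrt(2)*y/2)


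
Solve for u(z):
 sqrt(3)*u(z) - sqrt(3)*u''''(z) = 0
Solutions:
 u(z) = C1*exp(-z) + C2*exp(z) + C3*sin(z) + C4*cos(z)


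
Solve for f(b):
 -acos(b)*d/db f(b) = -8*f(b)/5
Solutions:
 f(b) = C1*exp(8*Integral(1/acos(b), b)/5)


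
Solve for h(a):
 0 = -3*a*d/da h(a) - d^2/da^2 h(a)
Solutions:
 h(a) = C1 + C2*erf(sqrt(6)*a/2)


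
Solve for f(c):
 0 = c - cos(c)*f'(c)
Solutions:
 f(c) = C1 + Integral(c/cos(c), c)


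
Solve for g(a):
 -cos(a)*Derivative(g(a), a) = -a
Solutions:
 g(a) = C1 + Integral(a/cos(a), a)


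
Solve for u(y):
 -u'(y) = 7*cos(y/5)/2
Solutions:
 u(y) = C1 - 35*sin(y/5)/2


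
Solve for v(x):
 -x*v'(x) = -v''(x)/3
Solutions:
 v(x) = C1 + C2*erfi(sqrt(6)*x/2)


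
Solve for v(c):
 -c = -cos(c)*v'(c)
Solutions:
 v(c) = C1 + Integral(c/cos(c), c)


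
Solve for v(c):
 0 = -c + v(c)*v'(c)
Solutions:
 v(c) = -sqrt(C1 + c^2)
 v(c) = sqrt(C1 + c^2)


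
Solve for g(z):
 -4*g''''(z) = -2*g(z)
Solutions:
 g(z) = C1*exp(-2^(3/4)*z/2) + C2*exp(2^(3/4)*z/2) + C3*sin(2^(3/4)*z/2) + C4*cos(2^(3/4)*z/2)


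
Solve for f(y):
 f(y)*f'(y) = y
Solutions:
 f(y) = -sqrt(C1 + y^2)
 f(y) = sqrt(C1 + y^2)


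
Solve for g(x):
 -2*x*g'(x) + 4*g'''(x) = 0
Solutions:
 g(x) = C1 + Integral(C2*airyai(2^(2/3)*x/2) + C3*airybi(2^(2/3)*x/2), x)


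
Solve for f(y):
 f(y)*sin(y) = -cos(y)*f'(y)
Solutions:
 f(y) = C1*cos(y)


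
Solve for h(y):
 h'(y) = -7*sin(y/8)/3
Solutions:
 h(y) = C1 + 56*cos(y/8)/3


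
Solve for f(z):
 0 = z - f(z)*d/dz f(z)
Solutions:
 f(z) = -sqrt(C1 + z^2)
 f(z) = sqrt(C1 + z^2)


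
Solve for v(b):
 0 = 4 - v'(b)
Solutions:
 v(b) = C1 + 4*b


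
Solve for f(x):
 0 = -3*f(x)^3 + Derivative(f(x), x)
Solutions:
 f(x) = -sqrt(2)*sqrt(-1/(C1 + 3*x))/2
 f(x) = sqrt(2)*sqrt(-1/(C1 + 3*x))/2


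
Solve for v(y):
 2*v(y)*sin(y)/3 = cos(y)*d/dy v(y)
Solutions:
 v(y) = C1/cos(y)^(2/3)


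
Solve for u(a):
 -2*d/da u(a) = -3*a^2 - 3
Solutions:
 u(a) = C1 + a^3/2 + 3*a/2


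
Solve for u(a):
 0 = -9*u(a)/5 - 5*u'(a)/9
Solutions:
 u(a) = C1*exp(-81*a/25)


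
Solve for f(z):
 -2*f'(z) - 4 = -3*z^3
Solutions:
 f(z) = C1 + 3*z^4/8 - 2*z


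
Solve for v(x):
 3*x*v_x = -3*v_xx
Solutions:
 v(x) = C1 + C2*erf(sqrt(2)*x/2)


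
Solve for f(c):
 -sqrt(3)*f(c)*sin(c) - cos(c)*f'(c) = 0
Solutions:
 f(c) = C1*cos(c)^(sqrt(3))


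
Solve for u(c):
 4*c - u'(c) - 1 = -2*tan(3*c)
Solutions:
 u(c) = C1 + 2*c^2 - c - 2*log(cos(3*c))/3


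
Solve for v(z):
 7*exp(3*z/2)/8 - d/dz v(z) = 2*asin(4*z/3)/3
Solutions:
 v(z) = C1 - 2*z*asin(4*z/3)/3 - sqrt(9 - 16*z^2)/6 + 7*exp(3*z/2)/12


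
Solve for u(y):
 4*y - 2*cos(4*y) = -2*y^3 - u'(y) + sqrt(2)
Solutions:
 u(y) = C1 - y^4/2 - 2*y^2 + sqrt(2)*y + sin(4*y)/2


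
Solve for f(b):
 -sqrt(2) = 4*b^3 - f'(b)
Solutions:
 f(b) = C1 + b^4 + sqrt(2)*b


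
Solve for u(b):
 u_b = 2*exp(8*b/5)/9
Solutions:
 u(b) = C1 + 5*exp(8*b/5)/36


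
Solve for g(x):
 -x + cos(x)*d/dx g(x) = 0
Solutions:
 g(x) = C1 + Integral(x/cos(x), x)


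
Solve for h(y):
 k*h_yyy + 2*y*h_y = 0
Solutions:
 h(y) = C1 + Integral(C2*airyai(2^(1/3)*y*(-1/k)^(1/3)) + C3*airybi(2^(1/3)*y*(-1/k)^(1/3)), y)


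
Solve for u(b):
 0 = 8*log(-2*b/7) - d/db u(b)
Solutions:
 u(b) = C1 + 8*b*log(-b) + 8*b*(-log(7) - 1 + log(2))


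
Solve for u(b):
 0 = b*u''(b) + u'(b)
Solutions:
 u(b) = C1 + C2*log(b)


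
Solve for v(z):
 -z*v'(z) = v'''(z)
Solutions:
 v(z) = C1 + Integral(C2*airyai(-z) + C3*airybi(-z), z)


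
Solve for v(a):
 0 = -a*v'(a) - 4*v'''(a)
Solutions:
 v(a) = C1 + Integral(C2*airyai(-2^(1/3)*a/2) + C3*airybi(-2^(1/3)*a/2), a)


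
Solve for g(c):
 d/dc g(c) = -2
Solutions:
 g(c) = C1 - 2*c


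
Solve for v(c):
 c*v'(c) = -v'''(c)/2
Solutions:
 v(c) = C1 + Integral(C2*airyai(-2^(1/3)*c) + C3*airybi(-2^(1/3)*c), c)


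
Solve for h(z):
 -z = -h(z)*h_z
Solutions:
 h(z) = -sqrt(C1 + z^2)
 h(z) = sqrt(C1 + z^2)


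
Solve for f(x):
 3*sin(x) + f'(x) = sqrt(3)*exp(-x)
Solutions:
 f(x) = C1 + 3*cos(x) - sqrt(3)*exp(-x)


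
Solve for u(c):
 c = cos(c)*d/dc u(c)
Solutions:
 u(c) = C1 + Integral(c/cos(c), c)


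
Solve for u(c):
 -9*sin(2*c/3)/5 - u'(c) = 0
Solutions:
 u(c) = C1 + 27*cos(2*c/3)/10


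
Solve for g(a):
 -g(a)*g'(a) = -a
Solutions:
 g(a) = -sqrt(C1 + a^2)
 g(a) = sqrt(C1 + a^2)


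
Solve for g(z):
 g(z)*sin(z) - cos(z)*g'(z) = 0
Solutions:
 g(z) = C1/cos(z)


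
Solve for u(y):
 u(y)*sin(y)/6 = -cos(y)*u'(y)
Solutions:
 u(y) = C1*cos(y)^(1/6)


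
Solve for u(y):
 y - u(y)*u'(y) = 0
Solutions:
 u(y) = -sqrt(C1 + y^2)
 u(y) = sqrt(C1 + y^2)


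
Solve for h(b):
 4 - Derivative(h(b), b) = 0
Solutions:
 h(b) = C1 + 4*b


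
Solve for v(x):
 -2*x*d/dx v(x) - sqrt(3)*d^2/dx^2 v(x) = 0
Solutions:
 v(x) = C1 + C2*erf(3^(3/4)*x/3)


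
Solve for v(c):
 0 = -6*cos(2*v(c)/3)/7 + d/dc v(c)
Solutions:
 -6*c/7 - 3*log(sin(2*v(c)/3) - 1)/4 + 3*log(sin(2*v(c)/3) + 1)/4 = C1


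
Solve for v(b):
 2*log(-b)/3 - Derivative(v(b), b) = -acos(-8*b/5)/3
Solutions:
 v(b) = C1 + 2*b*log(-b)/3 + b*acos(-8*b/5)/3 - 2*b/3 + sqrt(25 - 64*b^2)/24


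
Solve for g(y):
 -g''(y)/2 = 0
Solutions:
 g(y) = C1 + C2*y


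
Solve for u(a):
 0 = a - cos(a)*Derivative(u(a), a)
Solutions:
 u(a) = C1 + Integral(a/cos(a), a)


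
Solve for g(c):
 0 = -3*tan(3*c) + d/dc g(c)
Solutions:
 g(c) = C1 - log(cos(3*c))


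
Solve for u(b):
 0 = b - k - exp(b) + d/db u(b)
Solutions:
 u(b) = C1 - b^2/2 + b*k + exp(b)


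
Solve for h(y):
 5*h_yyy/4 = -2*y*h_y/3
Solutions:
 h(y) = C1 + Integral(C2*airyai(-2*15^(2/3)*y/15) + C3*airybi(-2*15^(2/3)*y/15), y)


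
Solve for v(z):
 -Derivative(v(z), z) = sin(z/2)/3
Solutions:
 v(z) = C1 + 2*cos(z/2)/3


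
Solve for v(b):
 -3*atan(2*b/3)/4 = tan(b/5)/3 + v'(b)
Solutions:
 v(b) = C1 - 3*b*atan(2*b/3)/4 + 9*log(4*b^2 + 9)/16 + 5*log(cos(b/5))/3


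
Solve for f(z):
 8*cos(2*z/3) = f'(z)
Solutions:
 f(z) = C1 + 12*sin(2*z/3)


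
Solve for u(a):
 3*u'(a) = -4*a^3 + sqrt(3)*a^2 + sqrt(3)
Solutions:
 u(a) = C1 - a^4/3 + sqrt(3)*a^3/9 + sqrt(3)*a/3


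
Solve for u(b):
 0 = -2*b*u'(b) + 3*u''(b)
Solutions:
 u(b) = C1 + C2*erfi(sqrt(3)*b/3)


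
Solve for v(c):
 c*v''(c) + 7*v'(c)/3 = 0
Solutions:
 v(c) = C1 + C2/c^(4/3)


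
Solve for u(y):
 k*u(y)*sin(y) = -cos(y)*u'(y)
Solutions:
 u(y) = C1*exp(k*log(cos(y)))


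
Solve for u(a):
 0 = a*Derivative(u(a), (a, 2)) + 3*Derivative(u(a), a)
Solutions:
 u(a) = C1 + C2/a^2


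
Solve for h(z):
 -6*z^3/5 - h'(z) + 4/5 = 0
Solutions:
 h(z) = C1 - 3*z^4/10 + 4*z/5


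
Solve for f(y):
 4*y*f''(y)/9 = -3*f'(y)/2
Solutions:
 f(y) = C1 + C2/y^(19/8)


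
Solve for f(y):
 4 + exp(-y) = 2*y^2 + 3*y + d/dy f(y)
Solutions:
 f(y) = C1 - 2*y^3/3 - 3*y^2/2 + 4*y - exp(-y)


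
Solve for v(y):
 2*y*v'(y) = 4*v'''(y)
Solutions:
 v(y) = C1 + Integral(C2*airyai(2^(2/3)*y/2) + C3*airybi(2^(2/3)*y/2), y)


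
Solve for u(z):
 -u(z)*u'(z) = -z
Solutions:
 u(z) = -sqrt(C1 + z^2)
 u(z) = sqrt(C1 + z^2)


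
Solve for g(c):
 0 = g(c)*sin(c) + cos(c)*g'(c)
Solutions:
 g(c) = C1*cos(c)


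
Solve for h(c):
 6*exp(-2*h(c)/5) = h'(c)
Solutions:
 h(c) = 5*log(-sqrt(C1 + 6*c)) - 5*log(5) + 5*log(10)/2
 h(c) = 5*log(C1 + 6*c)/2 - 5*log(5) + 5*log(10)/2


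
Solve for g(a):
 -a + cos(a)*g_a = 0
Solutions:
 g(a) = C1 + Integral(a/cos(a), a)


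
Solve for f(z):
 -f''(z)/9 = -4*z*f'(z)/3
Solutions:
 f(z) = C1 + C2*erfi(sqrt(6)*z)


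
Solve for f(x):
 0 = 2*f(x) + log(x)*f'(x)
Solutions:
 f(x) = C1*exp(-2*li(x))


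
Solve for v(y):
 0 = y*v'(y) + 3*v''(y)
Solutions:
 v(y) = C1 + C2*erf(sqrt(6)*y/6)


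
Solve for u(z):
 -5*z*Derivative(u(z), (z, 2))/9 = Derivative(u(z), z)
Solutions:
 u(z) = C1 + C2/z^(4/5)


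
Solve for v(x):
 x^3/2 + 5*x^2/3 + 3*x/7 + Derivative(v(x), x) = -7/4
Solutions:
 v(x) = C1 - x^4/8 - 5*x^3/9 - 3*x^2/14 - 7*x/4


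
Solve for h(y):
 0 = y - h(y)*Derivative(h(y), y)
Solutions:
 h(y) = -sqrt(C1 + y^2)
 h(y) = sqrt(C1 + y^2)


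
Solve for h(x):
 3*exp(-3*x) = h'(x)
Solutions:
 h(x) = C1 - exp(-3*x)


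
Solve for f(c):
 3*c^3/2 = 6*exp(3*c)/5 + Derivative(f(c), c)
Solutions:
 f(c) = C1 + 3*c^4/8 - 2*exp(3*c)/5


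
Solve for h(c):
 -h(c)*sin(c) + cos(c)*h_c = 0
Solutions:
 h(c) = C1/cos(c)


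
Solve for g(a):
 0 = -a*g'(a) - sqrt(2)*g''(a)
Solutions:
 g(a) = C1 + C2*erf(2^(1/4)*a/2)


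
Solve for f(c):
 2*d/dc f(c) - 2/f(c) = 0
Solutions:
 f(c) = -sqrt(C1 + 2*c)
 f(c) = sqrt(C1 + 2*c)


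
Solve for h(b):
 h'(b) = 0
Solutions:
 h(b) = C1


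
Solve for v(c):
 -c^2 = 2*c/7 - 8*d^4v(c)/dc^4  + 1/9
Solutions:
 v(c) = C1 + C2*c + C3*c^2 + C4*c^3 + c^6/2880 + c^5/3360 + c^4/1728


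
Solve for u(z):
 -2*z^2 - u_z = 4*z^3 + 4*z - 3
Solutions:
 u(z) = C1 - z^4 - 2*z^3/3 - 2*z^2 + 3*z


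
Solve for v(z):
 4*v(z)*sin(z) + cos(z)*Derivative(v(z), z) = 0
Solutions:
 v(z) = C1*cos(z)^4


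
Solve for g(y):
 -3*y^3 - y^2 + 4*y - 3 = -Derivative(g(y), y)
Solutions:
 g(y) = C1 + 3*y^4/4 + y^3/3 - 2*y^2 + 3*y


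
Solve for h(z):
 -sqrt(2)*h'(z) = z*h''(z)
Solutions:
 h(z) = C1 + C2*z^(1 - sqrt(2))


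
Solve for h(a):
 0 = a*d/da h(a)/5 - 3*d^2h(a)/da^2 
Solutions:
 h(a) = C1 + C2*erfi(sqrt(30)*a/30)


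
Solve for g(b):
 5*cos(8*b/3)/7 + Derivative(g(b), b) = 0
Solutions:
 g(b) = C1 - 15*sin(8*b/3)/56


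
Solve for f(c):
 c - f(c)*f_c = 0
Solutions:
 f(c) = -sqrt(C1 + c^2)
 f(c) = sqrt(C1 + c^2)


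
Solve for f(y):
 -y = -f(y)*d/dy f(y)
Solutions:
 f(y) = -sqrt(C1 + y^2)
 f(y) = sqrt(C1 + y^2)


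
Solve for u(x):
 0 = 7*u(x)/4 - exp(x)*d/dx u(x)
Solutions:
 u(x) = C1*exp(-7*exp(-x)/4)


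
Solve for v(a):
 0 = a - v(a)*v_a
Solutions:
 v(a) = -sqrt(C1 + a^2)
 v(a) = sqrt(C1 + a^2)


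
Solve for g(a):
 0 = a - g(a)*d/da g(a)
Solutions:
 g(a) = -sqrt(C1 + a^2)
 g(a) = sqrt(C1 + a^2)


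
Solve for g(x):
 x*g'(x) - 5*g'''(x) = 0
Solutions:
 g(x) = C1 + Integral(C2*airyai(5^(2/3)*x/5) + C3*airybi(5^(2/3)*x/5), x)


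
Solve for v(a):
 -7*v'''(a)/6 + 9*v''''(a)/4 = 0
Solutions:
 v(a) = C1 + C2*a + C3*a^2 + C4*exp(14*a/27)


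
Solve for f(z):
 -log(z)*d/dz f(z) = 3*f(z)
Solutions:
 f(z) = C1*exp(-3*li(z))


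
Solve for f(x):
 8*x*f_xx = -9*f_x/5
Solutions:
 f(x) = C1 + C2*x^(31/40)


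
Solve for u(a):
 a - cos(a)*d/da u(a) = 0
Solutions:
 u(a) = C1 + Integral(a/cos(a), a)


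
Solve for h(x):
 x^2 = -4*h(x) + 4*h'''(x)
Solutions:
 h(x) = C3*exp(x) - x^2/4 + (C1*sin(sqrt(3)*x/2) + C2*cos(sqrt(3)*x/2))*exp(-x/2)


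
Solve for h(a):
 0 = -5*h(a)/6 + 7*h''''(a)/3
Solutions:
 h(a) = C1*exp(-14^(3/4)*5^(1/4)*a/14) + C2*exp(14^(3/4)*5^(1/4)*a/14) + C3*sin(14^(3/4)*5^(1/4)*a/14) + C4*cos(14^(3/4)*5^(1/4)*a/14)


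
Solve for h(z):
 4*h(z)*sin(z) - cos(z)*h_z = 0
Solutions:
 h(z) = C1/cos(z)^4


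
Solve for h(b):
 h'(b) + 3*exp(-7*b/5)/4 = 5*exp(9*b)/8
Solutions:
 h(b) = C1 + 5*exp(9*b)/72 + 15*exp(-7*b/5)/28


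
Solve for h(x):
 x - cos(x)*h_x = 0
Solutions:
 h(x) = C1 + Integral(x/cos(x), x)


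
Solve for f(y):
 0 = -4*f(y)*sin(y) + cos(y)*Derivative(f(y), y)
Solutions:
 f(y) = C1/cos(y)^4


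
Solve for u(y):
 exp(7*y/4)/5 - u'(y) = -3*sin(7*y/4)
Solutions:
 u(y) = C1 + 4*exp(7*y/4)/35 - 12*cos(7*y/4)/7


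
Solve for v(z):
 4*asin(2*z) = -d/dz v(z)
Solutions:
 v(z) = C1 - 4*z*asin(2*z) - 2*sqrt(1 - 4*z^2)


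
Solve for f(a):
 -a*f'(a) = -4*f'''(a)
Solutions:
 f(a) = C1 + Integral(C2*airyai(2^(1/3)*a/2) + C3*airybi(2^(1/3)*a/2), a)


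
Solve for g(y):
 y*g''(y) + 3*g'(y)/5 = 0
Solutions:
 g(y) = C1 + C2*y^(2/5)


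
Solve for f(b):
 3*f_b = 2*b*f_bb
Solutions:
 f(b) = C1 + C2*b^(5/2)


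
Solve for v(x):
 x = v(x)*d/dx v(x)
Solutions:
 v(x) = -sqrt(C1 + x^2)
 v(x) = sqrt(C1 + x^2)


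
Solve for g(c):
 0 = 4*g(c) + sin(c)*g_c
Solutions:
 g(c) = C1*(cos(c)^2 + 2*cos(c) + 1)/(cos(c)^2 - 2*cos(c) + 1)


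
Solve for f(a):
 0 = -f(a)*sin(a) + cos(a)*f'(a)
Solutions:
 f(a) = C1/cos(a)
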